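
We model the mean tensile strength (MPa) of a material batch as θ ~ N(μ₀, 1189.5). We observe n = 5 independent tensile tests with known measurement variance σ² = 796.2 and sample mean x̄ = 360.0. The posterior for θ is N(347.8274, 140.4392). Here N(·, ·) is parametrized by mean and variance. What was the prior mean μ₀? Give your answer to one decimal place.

μ₀ = 256.9

With known observation variance, the Normal–Normal posterior has precision τ_n = τ₀ + n/σ² and mean μ_n = (τ₀μ₀ + (n/σ²)x̄)/τ_n.
Here τ₀ = 1/1189.5 = 0.000841 and τ_data = 5/796.2 = 0.006280, so τ_n = 0.007121.
Rearranging for μ₀: μ₀ = (μ_n·τ_n − τ_data·x̄)/τ₀ = (347.8274·0.007121 − 0.006280·360.0) / 0.000841 = 0.216079/0.000841 ≈ 256.9.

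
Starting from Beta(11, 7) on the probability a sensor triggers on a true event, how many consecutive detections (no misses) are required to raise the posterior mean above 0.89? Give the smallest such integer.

k = 46

After k detections and 0 misses the posterior is Beta(11+k, 7), with mean (11+k)/(11+7+k).
Set (11+k)/(18+k) > 0.89 and solve: k > (0.89·18 − 11)/(1 − 0.89) = 45.636.
The smallest integer exceeding 45.636 is 46.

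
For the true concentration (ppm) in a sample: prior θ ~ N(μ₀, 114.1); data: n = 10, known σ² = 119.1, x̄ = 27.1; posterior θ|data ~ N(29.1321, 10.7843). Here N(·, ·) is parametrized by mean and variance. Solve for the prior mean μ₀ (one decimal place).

With known observation variance, the Normal–Normal posterior has precision τ_n = τ₀ + n/σ² and mean μ_n = (τ₀μ₀ + (n/σ²)x̄)/τ_n.
Here τ₀ = 1/114.1 = 0.008764 and τ_data = 10/119.1 = 0.083963, so τ_n = 0.092727.
Rearranging for μ₀: μ₀ = (μ_n·τ_n − τ_data·x̄)/τ₀ = (29.1321·0.092727 − 0.083963·27.1) / 0.008764 = 0.425935/0.008764 ≈ 48.6.

μ₀ = 48.6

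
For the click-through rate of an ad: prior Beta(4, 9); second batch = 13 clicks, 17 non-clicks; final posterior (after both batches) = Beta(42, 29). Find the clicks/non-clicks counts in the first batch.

Sequential conjugate updates are equivalent to a single update on the pooled data, so total successes = posterior α − prior α and total failures = posterior β − prior β.
Total across both batches: 42−4=38 clicks, 29−9=20 non-clicks.
Subtract the second batch: 38−13=25 clicks and 20−17=3 non-clicks.

25 clicks and 3 non-clicks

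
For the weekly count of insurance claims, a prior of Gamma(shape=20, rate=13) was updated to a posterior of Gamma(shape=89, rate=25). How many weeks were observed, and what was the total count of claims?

n = 12 weeks with total 69 claims

A Gamma(α, β) prior (rate parametrization) on a Poisson rate with n observations summing to S gives posterior Gamma(α+S, β+n).
Matching: Σxᵢ = 89 − 20 = 69 and n = 25 − 13 = 12.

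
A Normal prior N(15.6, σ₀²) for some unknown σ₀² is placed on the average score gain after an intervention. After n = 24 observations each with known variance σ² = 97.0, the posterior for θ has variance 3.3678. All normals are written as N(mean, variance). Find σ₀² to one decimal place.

For the Normal–Normal model with known σ², precisions add: τ_n = τ₀ + n/σ².
So 1/σ₀² = 1/3.3678 − 24/97.0 = 0.296930 − 0.247423 = 0.049507.
Hence σ₀² = 1/0.049507 ≈ 20.2.

σ₀² = 20.2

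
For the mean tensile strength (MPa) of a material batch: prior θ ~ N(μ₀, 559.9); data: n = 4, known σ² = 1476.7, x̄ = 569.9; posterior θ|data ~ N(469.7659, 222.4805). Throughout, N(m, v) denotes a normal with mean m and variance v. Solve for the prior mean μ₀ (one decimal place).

μ₀ = 317.9

The posterior mean is a precision-weighted average: μ_n = (τ₀μ₀ + τ_data·x̄)/(τ₀+τ_data), with τ₀=1/σ₀² and τ_data=n/σ².
Here τ₀ = 1/559.9 = 0.001786 and τ_data = 4/1476.7 = 0.002709, so τ_n = 0.004495.
Rearranging for μ₀: μ₀ = (μ_n·τ_n − τ_data·x̄)/τ₀ = (469.7659·0.004495 − 0.002709·569.9) / 0.001786 = 0.567739/0.001786 ≈ 317.9.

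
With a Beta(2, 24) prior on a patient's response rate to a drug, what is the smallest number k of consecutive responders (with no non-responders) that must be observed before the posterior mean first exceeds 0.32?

k = 10

After k responders and 0 non-responders the posterior is Beta(2+k, 24), with mean (2+k)/(2+24+k).
Set (2+k)/(26+k) > 0.32 and solve: k > (0.32·26 − 2)/(1 − 0.32) = 9.294.
The smallest integer exceeding 9.294 is 10.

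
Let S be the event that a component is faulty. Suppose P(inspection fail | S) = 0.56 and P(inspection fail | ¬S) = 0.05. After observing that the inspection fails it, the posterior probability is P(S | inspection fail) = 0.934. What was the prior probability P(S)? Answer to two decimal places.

P(S) = 0.56

Bayes' rule in odds form gives O(S|E) = O(S)·[P(E|S)/P(E|¬S)], hence O(S) = O(S|E)/LR.
Posterior odds = 0.934/(1−0.934) = 14.1515. LR = 0.56/0.05 = 11.2000.
Prior odds = 14.1515/11.2000 = 1.2635, so P(S) = 1.2635/(1+1.2635) ≈ 0.56.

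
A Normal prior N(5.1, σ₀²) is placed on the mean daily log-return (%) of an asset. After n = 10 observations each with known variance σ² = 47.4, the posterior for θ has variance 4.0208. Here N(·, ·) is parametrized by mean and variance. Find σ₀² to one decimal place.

σ₀² = 26.5

Posterior precision equals prior precision plus data precision: 1/σ_n² = 1/σ₀² + n/σ².
So 1/σ₀² = 1/4.0208 − 10/47.4 = 0.248707 − 0.210970 = 0.037737.
Hence σ₀² = 1/0.037737 ≈ 26.5.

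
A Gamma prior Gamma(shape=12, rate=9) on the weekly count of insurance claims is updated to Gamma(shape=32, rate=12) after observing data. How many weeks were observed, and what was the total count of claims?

Gamma–Poisson conjugacy: posterior shape = α + Σxᵢ, posterior rate = β + n.
Matching: Σxᵢ = 32 − 12 = 20 and n = 12 − 9 = 3.

n = 3 weeks with total 20 claims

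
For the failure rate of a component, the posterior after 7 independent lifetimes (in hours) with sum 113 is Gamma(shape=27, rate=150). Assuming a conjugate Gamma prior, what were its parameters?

Gamma(shape=20, rate=37)

For an exponential likelihood with a Gamma(α, β) prior on the rate, n observations with total T give posterior Gamma(α+n, β+T).
So α = 27 − 7 = 20 and β = 150 − 113 = 37.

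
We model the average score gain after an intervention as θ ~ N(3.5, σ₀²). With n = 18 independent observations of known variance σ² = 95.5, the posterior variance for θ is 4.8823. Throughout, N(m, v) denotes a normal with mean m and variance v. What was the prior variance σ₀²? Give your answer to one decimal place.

σ₀² = 61.2

Posterior precision equals prior precision plus data precision: 1/σ_n² = 1/σ₀² + n/σ².
So 1/σ₀² = 1/4.8823 − 18/95.5 = 0.204821 − 0.188482 = 0.016339.
Hence σ₀² = 1/0.016339 ≈ 61.2.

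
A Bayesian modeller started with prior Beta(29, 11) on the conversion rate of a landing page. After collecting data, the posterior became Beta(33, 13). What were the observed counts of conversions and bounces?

4 conversions and 2 bounces

Under Beta–binomial conjugacy the posterior parameters are (α+s, β+f).
Match parameters: s=33−29=4, f=13−11=2.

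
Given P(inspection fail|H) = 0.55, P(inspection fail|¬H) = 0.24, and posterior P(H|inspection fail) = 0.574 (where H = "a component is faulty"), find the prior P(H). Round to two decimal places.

In odds form, posterior odds = prior odds × likelihood ratio, so prior odds = posterior odds ÷ LR.
Posterior odds = 0.574/(1−0.574) = 1.3474. LR = 0.55/0.24 = 2.2917.
Prior odds = 1.3474/2.2917 = 0.5879, so P(H) = 0.5879/(1+0.5879) ≈ 0.37.

P(H) = 0.37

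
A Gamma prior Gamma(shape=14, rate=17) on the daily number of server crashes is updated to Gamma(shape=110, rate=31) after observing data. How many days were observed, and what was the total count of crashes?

n = 14 days with total 96 crashes

A Gamma(α, β) prior (rate parametrization) on a Poisson rate with n observations summing to S gives posterior Gamma(α+S, β+n).
Matching: Σxᵢ = 110 − 14 = 96 and n = 31 − 17 = 14.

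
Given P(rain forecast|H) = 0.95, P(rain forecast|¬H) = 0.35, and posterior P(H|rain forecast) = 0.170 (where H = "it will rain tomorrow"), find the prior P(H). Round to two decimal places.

P(H) = 0.07

Bayes' rule in odds form gives O(H|E) = O(H)·[P(E|H)/P(E|¬H)], hence O(H) = O(H|E)/LR.
Posterior odds = 0.170/(1−0.170) = 0.2048. LR = 0.95/0.35 = 2.7143.
Prior odds = 0.2048/2.7143 = 0.0755, so P(H) = 0.0755/(1+0.0755) ≈ 0.07.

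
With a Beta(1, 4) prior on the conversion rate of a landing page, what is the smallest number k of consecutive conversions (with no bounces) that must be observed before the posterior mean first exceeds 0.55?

After k conversions and 0 bounces the posterior is Beta(1+k, 4), with mean (1+k)/(1+4+k).
Set (1+k)/(5+k) > 0.55 and solve: k > (0.55·5 − 1)/(1 − 0.55) = 3.889.
The smallest integer exceeding 3.889 is 4, and checking k=4: (5)/(9) = 0.5556 > 0.55.

k = 4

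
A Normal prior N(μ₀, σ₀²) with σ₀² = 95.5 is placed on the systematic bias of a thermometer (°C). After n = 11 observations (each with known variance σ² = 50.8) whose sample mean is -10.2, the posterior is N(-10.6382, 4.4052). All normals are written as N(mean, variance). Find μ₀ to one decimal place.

μ₀ = -19.7

The posterior mean is a precision-weighted average: μ_n = (τ₀μ₀ + τ_data·x̄)/(τ₀+τ_data), with τ₀=1/σ₀² and τ_data=n/σ².
Here τ₀ = 1/95.5 = 0.010471 and τ_data = 11/50.8 = 0.216535, so τ_n = 0.227006.
Rearranging for μ₀: μ₀ = (μ_n·τ_n − τ_data·x̄)/τ₀ = (-10.6382·0.227006 − 0.216535·-10.2) / 0.010471 = -0.206278/0.010471 ≈ -19.7.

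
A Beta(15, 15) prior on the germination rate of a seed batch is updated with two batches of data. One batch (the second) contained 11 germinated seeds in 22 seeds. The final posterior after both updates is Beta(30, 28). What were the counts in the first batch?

Sequential conjugate updates are equivalent to a single update on the pooled data, so total successes = posterior α − prior α and total failures = posterior β − prior β.
Total across both batches: 30−15=15 germinated seeds, 28−15=13 non-germinating seeds.
Subtract the second batch: 15−11=4 germinated seeds and 13−11=2 non-germinating seeds.

4 germinated seeds and 2 non-germinating seeds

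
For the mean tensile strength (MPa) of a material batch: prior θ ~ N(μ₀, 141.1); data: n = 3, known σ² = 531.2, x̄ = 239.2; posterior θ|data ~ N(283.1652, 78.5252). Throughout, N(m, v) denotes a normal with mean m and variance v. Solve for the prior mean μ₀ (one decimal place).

μ₀ = 318.2

With known observation variance, the Normal–Normal posterior has precision τ_n = τ₀ + n/σ² and mean μ_n = (τ₀μ₀ + (n/σ²)x̄)/τ_n.
Here τ₀ = 1/141.1 = 0.007087 and τ_data = 3/531.2 = 0.005648, so τ_n = 0.012735.
Rearranging for μ₀: μ₀ = (μ_n·τ_n − τ_data·x̄)/τ₀ = (283.1652·0.012735 − 0.005648·239.2) / 0.007087 = 2.255107/0.007087 ≈ 318.2.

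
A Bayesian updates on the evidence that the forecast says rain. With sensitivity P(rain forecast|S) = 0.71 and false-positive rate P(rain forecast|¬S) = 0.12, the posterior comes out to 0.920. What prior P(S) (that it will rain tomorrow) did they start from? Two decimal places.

In odds form, posterior odds = prior odds × likelihood ratio, so prior odds = posterior odds ÷ LR.
Posterior odds = 0.920/(1−0.920) = 11.5000. LR = 0.71/0.12 = 5.9167.
Prior odds = 11.5000/5.9167 = 1.9437, so P(S) = 1.9437/(1+1.9437) ≈ 0.66.

P(S) = 0.66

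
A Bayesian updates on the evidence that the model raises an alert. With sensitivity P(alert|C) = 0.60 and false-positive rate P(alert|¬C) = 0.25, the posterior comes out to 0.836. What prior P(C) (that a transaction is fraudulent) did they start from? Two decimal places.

P(C) = 0.68

In odds form, posterior odds = prior odds × likelihood ratio, so prior odds = posterior odds ÷ LR.
Posterior odds = 0.836/(1−0.836) = 5.0976. LR = 0.60/0.25 = 2.4000.
Prior odds = 5.0976/2.4000 = 2.1240, so P(C) = 2.1240/(1+2.1240) ≈ 0.68.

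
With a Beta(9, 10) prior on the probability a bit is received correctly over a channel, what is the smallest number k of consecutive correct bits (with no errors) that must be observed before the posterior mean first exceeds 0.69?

k = 14

After k correct bits and 0 errors the posterior is Beta(9+k, 10), with mean (9+k)/(9+10+k).
Set (9+k)/(19+k) > 0.69 and solve: k > (0.69·19 − 9)/(1 − 0.69) = 13.258.
The smallest integer exceeding 13.258 is 14, and checking k=14: (23)/(33) = 0.6970 > 0.69.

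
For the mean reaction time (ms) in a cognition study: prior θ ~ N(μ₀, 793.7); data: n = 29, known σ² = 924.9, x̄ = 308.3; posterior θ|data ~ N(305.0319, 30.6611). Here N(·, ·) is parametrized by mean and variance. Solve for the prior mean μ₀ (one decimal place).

μ₀ = 223.7

With known observation variance, the Normal–Normal posterior has precision τ_n = τ₀ + n/σ² and mean μ_n = (τ₀μ₀ + (n/σ²)x̄)/τ_n.
Here τ₀ = 1/793.7 = 0.001260 and τ_data = 29/924.9 = 0.031355, so τ_n = 0.032615.
Rearranging for μ₀: μ₀ = (μ_n·τ_n − τ_data·x̄)/τ₀ = (305.0319·0.032615 − 0.031355·308.3) / 0.001260 = 0.281869/0.001260 ≈ 223.7.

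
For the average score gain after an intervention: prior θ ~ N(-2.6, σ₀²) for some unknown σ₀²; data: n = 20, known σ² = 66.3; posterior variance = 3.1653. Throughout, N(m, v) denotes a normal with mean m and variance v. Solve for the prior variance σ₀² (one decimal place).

Posterior precision equals prior precision plus data precision: 1/σ_n² = 1/σ₀² + n/σ².
So 1/σ₀² = 1/3.1653 − 20/66.3 = 0.315926 − 0.301659 = 0.014267.
Hence σ₀² = 1/0.014267 ≈ 70.1.

σ₀² = 70.1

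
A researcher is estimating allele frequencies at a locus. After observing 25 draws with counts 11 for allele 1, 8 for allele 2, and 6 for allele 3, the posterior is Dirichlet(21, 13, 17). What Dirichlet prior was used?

For a Dirichlet(α) prior with multinomial counts c, the posterior is Dirichlet(α + c) componentwise.
Subtract each count from the matching posterior parameter: 21−11=10, 13−8=5, 17−6=11.

Dirichlet(10, 5, 11)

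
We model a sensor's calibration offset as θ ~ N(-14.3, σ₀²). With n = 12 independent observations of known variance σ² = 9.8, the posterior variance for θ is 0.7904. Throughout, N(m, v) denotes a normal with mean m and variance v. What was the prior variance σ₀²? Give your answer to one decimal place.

For the Normal–Normal model with known σ², precisions add: τ_n = τ₀ + n/σ².
So 1/σ₀² = 1/0.7904 − 12/9.8 = 1.265182 − 1.224490 = 0.040692.
Hence σ₀² = 1/0.040692 ≈ 24.6.

σ₀² = 24.6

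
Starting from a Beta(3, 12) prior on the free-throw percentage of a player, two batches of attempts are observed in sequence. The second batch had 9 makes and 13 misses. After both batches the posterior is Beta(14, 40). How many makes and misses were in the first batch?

2 makes and 15 misses

Because Beta–binomial updating is additive in the counts, the combined data contributed (α_post−α_prior, β_post−β_prior) successes and failures.
Total across both batches: 14−3=11 makes, 40−12=28 misses.
Subtract the second batch: 11−9=2 makes and 28−13=15 misses.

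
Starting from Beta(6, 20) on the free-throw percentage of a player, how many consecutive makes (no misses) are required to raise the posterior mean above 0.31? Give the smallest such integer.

k = 3

After k makes and 0 misses the posterior is Beta(6+k, 20), with mean (6+k)/(6+20+k).
Set (6+k)/(26+k) > 0.31 and solve: k > (0.31·26 − 6)/(1 − 0.31) = 2.986.
The smallest integer exceeding 2.986 is 3, and checking k=3: (9)/(29) = 0.3103 > 0.31.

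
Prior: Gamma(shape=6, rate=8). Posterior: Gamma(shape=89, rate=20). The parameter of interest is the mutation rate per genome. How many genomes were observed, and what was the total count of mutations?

A Gamma(α, β) prior (rate parametrization) on a Poisson rate with n observations summing to S gives posterior Gamma(α+S, β+n).
Matching: Σxᵢ = 89 − 6 = 83 and n = 20 − 8 = 12.

n = 12 genomes with total 83 mutations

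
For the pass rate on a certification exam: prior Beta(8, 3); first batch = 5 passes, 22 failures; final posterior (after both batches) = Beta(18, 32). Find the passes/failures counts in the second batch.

Sequential conjugate updates are equivalent to a single update on the pooled data, so total successes = posterior α − prior α and total failures = posterior β − prior β.
Total across both batches: 18−8=10 passes, 32−3=29 failures.
Subtract the first batch: 10−5=5 passes and 29−22=7 failures.

5 passes and 7 failures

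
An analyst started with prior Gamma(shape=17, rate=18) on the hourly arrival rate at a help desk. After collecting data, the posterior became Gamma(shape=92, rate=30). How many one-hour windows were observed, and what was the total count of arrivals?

A Gamma(α, β) prior (rate parametrization) on a Poisson rate with n observations summing to S gives posterior Gamma(α+S, β+n).
Matching: Σxᵢ = 92 − 17 = 75 and n = 30 − 18 = 12.

n = 12 one-hour windows with total 75 arrivals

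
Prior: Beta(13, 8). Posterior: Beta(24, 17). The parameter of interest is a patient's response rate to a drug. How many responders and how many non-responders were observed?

11 responders and 9 non-responders

A Beta(α, β) prior with s successes and f failures in binomial data gives a Beta(α+s, β+f) posterior.
So s = 24 − 13 = 11 and f = 17 − 8 = 9.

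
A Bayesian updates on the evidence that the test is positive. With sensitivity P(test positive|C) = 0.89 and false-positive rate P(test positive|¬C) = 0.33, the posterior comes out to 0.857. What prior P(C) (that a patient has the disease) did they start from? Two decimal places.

P(C) = 0.69

In odds form, posterior odds = prior odds × likelihood ratio, so prior odds = posterior odds ÷ LR.
Posterior odds = 0.857/(1−0.857) = 5.9930. LR = 0.89/0.33 = 2.6970.
Prior odds = 5.9930/2.6970 = 2.2221, so P(C) = 2.2221/(1+2.2221) ≈ 0.69.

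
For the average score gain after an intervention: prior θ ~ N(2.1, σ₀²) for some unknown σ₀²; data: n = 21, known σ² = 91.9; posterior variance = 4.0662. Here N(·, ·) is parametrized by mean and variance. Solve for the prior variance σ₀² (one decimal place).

σ₀² = 57.4

For the Normal–Normal model with known σ², precisions add: τ_n = τ₀ + n/σ².
So 1/σ₀² = 1/4.0662 − 21/91.9 = 0.245930 − 0.228509 = 0.017421.
Hence σ₀² = 1/0.017421 ≈ 57.4.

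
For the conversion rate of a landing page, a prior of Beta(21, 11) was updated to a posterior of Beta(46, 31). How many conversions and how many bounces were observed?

25 conversions and 20 bounces

Beta is conjugate to the binomial likelihood: posterior = Beta(α+s, β+f).
So s = 46 − 21 = 25 and f = 31 − 11 = 20.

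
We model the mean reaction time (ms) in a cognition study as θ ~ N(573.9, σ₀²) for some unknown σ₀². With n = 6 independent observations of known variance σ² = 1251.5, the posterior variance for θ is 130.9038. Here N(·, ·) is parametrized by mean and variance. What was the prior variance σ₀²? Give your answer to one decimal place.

σ₀² = 351.5

Posterior precision equals prior precision plus data precision: 1/σ_n² = 1/σ₀² + n/σ².
So 1/σ₀² = 1/130.9038 − 6/1251.5 = 0.007639 − 0.004794 = 0.002845.
Hence σ₀² = 1/0.002845 ≈ 351.5.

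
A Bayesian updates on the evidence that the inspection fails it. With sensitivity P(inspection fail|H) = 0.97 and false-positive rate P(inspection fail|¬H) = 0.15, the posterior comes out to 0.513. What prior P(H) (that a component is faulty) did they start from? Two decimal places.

In odds form, posterior odds = prior odds × likelihood ratio, so prior odds = posterior odds ÷ LR.
Posterior odds = 0.513/(1−0.513) = 1.0534. LR = 0.97/0.15 = 6.4667.
Prior odds = 1.0534/6.4667 = 0.1629, so P(H) = 0.1629/(1+0.1629) ≈ 0.14.

P(H) = 0.14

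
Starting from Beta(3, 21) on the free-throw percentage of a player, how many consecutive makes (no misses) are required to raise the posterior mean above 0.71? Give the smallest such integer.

After k makes and 0 misses the posterior is Beta(3+k, 21), with mean (3+k)/(3+21+k).
Set (3+k)/(24+k) > 0.71 and solve: k > (0.71·24 − 3)/(1 − 0.71) = 48.414.
The smallest integer exceeding 48.414 is 49.

k = 49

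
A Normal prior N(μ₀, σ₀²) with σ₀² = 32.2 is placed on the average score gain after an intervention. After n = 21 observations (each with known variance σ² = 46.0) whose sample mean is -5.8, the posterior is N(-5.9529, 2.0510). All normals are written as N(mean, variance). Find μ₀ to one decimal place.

The posterior mean is a precision-weighted average: μ_n = (τ₀μ₀ + τ_data·x̄)/(τ₀+τ_data), with τ₀=1/σ₀² and τ_data=n/σ².
Here τ₀ = 1/32.2 = 0.031056 and τ_data = 21/46.0 = 0.456522, so τ_n = 0.487578.
Rearranging for μ₀: μ₀ = (μ_n·τ_n − τ_data·x̄)/τ₀ = (-5.9529·0.487578 − 0.456522·-5.8) / 0.031056 = -0.254675/0.031056 ≈ -8.2.

μ₀ = -8.2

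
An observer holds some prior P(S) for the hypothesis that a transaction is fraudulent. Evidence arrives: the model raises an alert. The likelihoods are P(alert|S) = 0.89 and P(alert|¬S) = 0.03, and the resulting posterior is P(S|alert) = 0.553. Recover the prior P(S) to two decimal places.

P(S) = 0.04

In odds form, posterior odds = prior odds × likelihood ratio, so prior odds = posterior odds ÷ LR.
Posterior odds = 0.553/(1−0.553) = 1.2371. LR = 0.89/0.03 = 29.6667.
Prior odds = 1.2371/29.6667 = 0.0417, so P(S) = 0.0417/(1+0.0417) ≈ 0.04.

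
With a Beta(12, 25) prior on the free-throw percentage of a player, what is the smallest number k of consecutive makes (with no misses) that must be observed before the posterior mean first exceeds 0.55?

k = 19

After k makes and 0 misses the posterior is Beta(12+k, 25), with mean (12+k)/(12+25+k).
Set (12+k)/(37+k) > 0.55 and solve: k > (0.55·37 − 12)/(1 − 0.55) = 18.556.
The smallest integer exceeding 18.556 is 19.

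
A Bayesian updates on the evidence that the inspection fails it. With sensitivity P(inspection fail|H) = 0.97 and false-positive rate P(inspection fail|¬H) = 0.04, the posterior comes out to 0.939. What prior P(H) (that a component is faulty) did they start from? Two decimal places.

P(H) = 0.39

In odds form, posterior odds = prior odds × likelihood ratio, so prior odds = posterior odds ÷ LR.
Posterior odds = 0.939/(1−0.939) = 15.3934. LR = 0.97/0.04 = 24.2500.
Prior odds = 15.3934/24.2500 = 0.6348, so P(H) = 0.6348/(1+0.6348) ≈ 0.39.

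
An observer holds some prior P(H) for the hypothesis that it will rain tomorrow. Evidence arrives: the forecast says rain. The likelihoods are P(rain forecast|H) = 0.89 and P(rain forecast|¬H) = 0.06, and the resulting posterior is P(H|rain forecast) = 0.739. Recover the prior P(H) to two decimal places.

P(H) = 0.16

Bayes' rule in odds form gives O(H|E) = O(H)·[P(E|H)/P(E|¬H)], hence O(H) = O(H|E)/LR.
Posterior odds = 0.739/(1−0.739) = 2.8314. LR = 0.89/0.06 = 14.8333.
Prior odds = 2.8314/14.8333 = 0.1909, so P(H) = 0.1909/(1+0.1909) ≈ 0.16.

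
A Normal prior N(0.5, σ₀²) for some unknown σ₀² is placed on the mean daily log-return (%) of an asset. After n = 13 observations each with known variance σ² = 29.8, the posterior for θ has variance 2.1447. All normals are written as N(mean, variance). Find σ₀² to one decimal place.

For the Normal–Normal model with known σ², precisions add: τ_n = τ₀ + n/σ².
So 1/σ₀² = 1/2.1447 − 13/29.8 = 0.466266 − 0.436242 = 0.030024.
Hence σ₀² = 1/0.030024 ≈ 33.3.

σ₀² = 33.3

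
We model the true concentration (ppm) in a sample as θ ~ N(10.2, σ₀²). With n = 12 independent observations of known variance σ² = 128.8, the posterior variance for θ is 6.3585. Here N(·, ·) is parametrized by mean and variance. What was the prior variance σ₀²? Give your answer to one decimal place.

σ₀² = 15.6

For the Normal–Normal model with known σ², precisions add: τ_n = τ₀ + n/σ².
So 1/σ₀² = 1/6.3585 − 12/128.8 = 0.157270 − 0.093168 = 0.064102.
Hence σ₀² = 1/0.064102 ≈ 15.6.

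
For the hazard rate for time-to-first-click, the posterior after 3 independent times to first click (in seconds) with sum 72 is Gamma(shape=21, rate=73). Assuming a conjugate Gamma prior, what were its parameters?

Gamma–exponential conjugacy: posterior shape = α + n, posterior rate = β + Σtᵢ.
So α = 21 − 3 = 18 and β = 73 − 72 = 1.

Gamma(shape=18, rate=1)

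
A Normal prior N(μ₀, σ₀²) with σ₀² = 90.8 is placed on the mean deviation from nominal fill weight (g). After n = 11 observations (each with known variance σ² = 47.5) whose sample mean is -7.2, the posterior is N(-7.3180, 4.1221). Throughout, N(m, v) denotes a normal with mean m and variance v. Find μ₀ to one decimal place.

With known observation variance, the Normal–Normal posterior has precision τ_n = τ₀ + n/σ² and mean μ_n = (τ₀μ₀ + (n/σ²)x̄)/τ_n.
Here τ₀ = 1/90.8 = 0.011013 and τ_data = 11/47.5 = 0.231579, so τ_n = 0.242592.
Rearranging for μ₀: μ₀ = (μ_n·τ_n − τ_data·x̄)/τ₀ = (-7.3180·0.242592 − 0.231579·-7.2) / 0.011013 = -0.107919/0.011013 ≈ -9.8.

μ₀ = -9.8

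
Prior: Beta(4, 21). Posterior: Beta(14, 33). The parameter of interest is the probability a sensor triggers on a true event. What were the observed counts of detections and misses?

A Beta(α, β) prior with s successes and f failures in binomial data gives a Beta(α+s, β+f) posterior.
Match parameters: s=14−4=10, f=33−21=12.

10 detections and 12 misses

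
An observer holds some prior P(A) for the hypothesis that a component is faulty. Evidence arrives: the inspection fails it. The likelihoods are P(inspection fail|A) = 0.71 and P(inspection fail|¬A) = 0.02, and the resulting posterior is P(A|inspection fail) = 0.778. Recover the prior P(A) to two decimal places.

P(A) = 0.09

Bayes' rule in odds form gives O(A|E) = O(A)·[P(E|A)/P(E|¬A)], hence O(A) = O(A|E)/LR.
Posterior odds = 0.778/(1−0.778) = 3.5045. LR = 0.71/0.02 = 35.5000.
Prior odds = 3.5045/35.5000 = 0.0987, so P(A) = 0.0987/(1+0.0987) ≈ 0.09.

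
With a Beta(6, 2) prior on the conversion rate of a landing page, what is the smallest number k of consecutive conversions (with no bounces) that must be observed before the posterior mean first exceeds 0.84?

k = 5

After k conversions and 0 bounces the posterior is Beta(6+k, 2), with mean (6+k)/(6+2+k).
Set (6+k)/(8+k) > 0.84 and solve: k > (0.84·8 − 6)/(1 − 0.84) = 4.500.
The smallest integer exceeding 4.500 is 5.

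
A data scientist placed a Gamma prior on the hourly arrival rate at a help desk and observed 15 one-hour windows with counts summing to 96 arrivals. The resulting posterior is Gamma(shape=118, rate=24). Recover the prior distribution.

A Gamma(α, β) prior (rate parametrization) on a Poisson rate with n observations summing to S gives posterior Gamma(α+S, β+n).
So α = 118 − 96 = 22 and β = 24 − 15 = 9.

Gamma(shape=22, rate=9)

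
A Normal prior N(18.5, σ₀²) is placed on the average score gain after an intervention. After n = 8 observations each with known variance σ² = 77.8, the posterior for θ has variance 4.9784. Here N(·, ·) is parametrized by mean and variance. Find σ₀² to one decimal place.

σ₀² = 10.2

Posterior precision equals prior precision plus data precision: 1/σ_n² = 1/σ₀² + n/σ².
So 1/σ₀² = 1/4.9784 − 8/77.8 = 0.200868 − 0.102828 = 0.098040.
Hence σ₀² = 1/0.098040 ≈ 10.2.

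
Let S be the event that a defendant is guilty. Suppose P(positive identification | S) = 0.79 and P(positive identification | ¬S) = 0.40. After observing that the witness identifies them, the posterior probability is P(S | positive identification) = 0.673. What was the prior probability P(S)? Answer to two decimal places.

P(S) = 0.51

In odds form, posterior odds = prior odds × likelihood ratio, so prior odds = posterior odds ÷ LR.
Posterior odds = 0.673/(1−0.673) = 2.0581. LR = 0.79/0.40 = 1.9750.
Prior odds = 2.0581/1.9750 = 1.0421, so P(S) = 1.0421/(1+1.0421) ≈ 0.51.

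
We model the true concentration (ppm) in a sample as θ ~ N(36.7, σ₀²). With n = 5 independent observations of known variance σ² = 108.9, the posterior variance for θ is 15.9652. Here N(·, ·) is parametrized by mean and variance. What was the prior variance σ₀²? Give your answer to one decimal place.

σ₀² = 59.8

For the Normal–Normal model with known σ², precisions add: τ_n = τ₀ + n/σ².
So 1/σ₀² = 1/15.9652 − 5/108.9 = 0.062636 − 0.045914 = 0.016722.
Hence σ₀² = 1/0.016722 ≈ 59.8.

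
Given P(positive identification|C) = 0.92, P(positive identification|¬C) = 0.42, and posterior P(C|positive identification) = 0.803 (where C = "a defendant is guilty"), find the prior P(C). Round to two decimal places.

P(C) = 0.65

In odds form, posterior odds = prior odds × likelihood ratio, so prior odds = posterior odds ÷ LR.
Posterior odds = 0.803/(1−0.803) = 4.0761. LR = 0.92/0.42 = 2.1905.
Prior odds = 4.0761/2.1905 = 1.8608, so P(C) = 1.8608/(1+1.8608) ≈ 0.65.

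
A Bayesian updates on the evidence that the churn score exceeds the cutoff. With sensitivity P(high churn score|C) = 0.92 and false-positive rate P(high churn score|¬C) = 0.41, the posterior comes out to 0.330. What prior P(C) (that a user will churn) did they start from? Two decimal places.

P(C) = 0.18

Bayes' rule in odds form gives O(C|E) = O(C)·[P(E|C)/P(E|¬C)], hence O(C) = O(C|E)/LR.
Posterior odds = 0.330/(1−0.330) = 0.4925. LR = 0.92/0.41 = 2.2439.
Prior odds = 0.4925/2.2439 = 0.2195, so P(C) = 0.2195/(1+0.2195) ≈ 0.18.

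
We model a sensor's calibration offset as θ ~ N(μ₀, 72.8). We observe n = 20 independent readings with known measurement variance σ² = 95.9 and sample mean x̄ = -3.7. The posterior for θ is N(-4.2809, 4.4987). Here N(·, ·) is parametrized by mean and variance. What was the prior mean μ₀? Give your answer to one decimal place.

The posterior mean is a precision-weighted average: μ_n = (τ₀μ₀ + τ_data·x̄)/(τ₀+τ_data), with τ₀=1/σ₀² and τ_data=n/σ².
Here τ₀ = 1/72.8 = 0.013736 and τ_data = 20/95.9 = 0.208551, so τ_n = 0.222287.
Rearranging for μ₀: μ₀ = (μ_n·τ_n − τ_data·x̄)/τ₀ = (-4.2809·0.222287 − 0.208551·-3.7) / 0.013736 = -0.179950/0.013736 ≈ -13.1.

μ₀ = -13.1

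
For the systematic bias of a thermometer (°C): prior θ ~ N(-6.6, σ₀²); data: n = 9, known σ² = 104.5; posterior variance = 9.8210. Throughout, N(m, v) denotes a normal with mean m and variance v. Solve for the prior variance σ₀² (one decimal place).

σ₀² = 63.7

Posterior precision equals prior precision plus data precision: 1/σ_n² = 1/σ₀² + n/σ².
So 1/σ₀² = 1/9.8210 − 9/104.5 = 0.101823 − 0.086124 = 0.015699.
Hence σ₀² = 1/0.015699 ≈ 63.7.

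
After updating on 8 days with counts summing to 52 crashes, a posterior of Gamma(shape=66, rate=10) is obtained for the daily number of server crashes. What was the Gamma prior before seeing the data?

Gamma(shape=14, rate=2)

A Gamma(α, β) prior (rate parametrization) on a Poisson rate with n observations summing to S gives posterior Gamma(α+S, β+n).
So α = 66 − 52 = 14 and β = 10 − 8 = 2.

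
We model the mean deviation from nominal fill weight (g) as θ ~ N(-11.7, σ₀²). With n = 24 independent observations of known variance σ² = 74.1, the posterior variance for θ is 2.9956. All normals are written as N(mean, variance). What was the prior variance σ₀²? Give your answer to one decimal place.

Posterior precision equals prior precision plus data precision: 1/σ_n² = 1/σ₀² + n/σ².
So 1/σ₀² = 1/2.9956 − 24/74.1 = 0.333823 − 0.323887 = 0.009936.
Hence σ₀² = 1/0.009936 ≈ 100.6.

σ₀² = 100.6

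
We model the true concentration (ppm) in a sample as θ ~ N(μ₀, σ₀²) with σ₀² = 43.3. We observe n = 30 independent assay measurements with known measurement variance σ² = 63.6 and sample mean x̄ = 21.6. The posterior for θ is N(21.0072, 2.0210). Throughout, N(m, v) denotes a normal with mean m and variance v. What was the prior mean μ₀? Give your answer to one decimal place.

The posterior mean is a precision-weighted average: μ_n = (τ₀μ₀ + τ_data·x̄)/(τ₀+τ_data), with τ₀=1/σ₀² and τ_data=n/σ².
Here τ₀ = 1/43.3 = 0.023095 and τ_data = 30/63.6 = 0.471698, so τ_n = 0.494793.
Rearranging for μ₀: μ₀ = (μ_n·τ_n − τ_data·x̄)/τ₀ = (21.0072·0.494793 − 0.471698·21.6) / 0.023095 = 0.205539/0.023095 ≈ 8.9.

μ₀ = 8.9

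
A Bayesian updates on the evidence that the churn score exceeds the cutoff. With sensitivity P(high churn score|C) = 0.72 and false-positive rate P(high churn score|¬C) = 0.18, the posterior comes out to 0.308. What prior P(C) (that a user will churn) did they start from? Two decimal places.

P(C) = 0.10

Bayes' rule in odds form gives O(C|E) = O(C)·[P(E|C)/P(E|¬C)], hence O(C) = O(C|E)/LR.
Posterior odds = 0.308/(1−0.308) = 0.4451. LR = 0.72/0.18 = 4.0000.
Prior odds = 0.4451/4.0000 = 0.1113, so P(C) = 0.1113/(1+0.1113) ≈ 0.10.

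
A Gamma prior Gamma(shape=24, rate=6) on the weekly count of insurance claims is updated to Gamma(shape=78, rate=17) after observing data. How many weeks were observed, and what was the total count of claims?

A Gamma(α, β) prior (rate parametrization) on a Poisson rate with n observations summing to S gives posterior Gamma(α+S, β+n).
Matching: Σxᵢ = 78 − 24 = 54 and n = 17 − 6 = 11.

n = 11 weeks with total 54 claims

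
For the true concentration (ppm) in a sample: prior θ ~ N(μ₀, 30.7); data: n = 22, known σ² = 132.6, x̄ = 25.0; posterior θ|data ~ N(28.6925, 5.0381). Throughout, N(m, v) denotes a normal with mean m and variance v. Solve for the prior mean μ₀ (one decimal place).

The posterior mean is a precision-weighted average: μ_n = (τ₀μ₀ + τ_data·x̄)/(τ₀+τ_data), with τ₀=1/σ₀² and τ_data=n/σ².
Here τ₀ = 1/30.7 = 0.032573 and τ_data = 22/132.6 = 0.165913, so τ_n = 0.198486.
Rearranging for μ₀: μ₀ = (μ_n·τ_n − τ_data·x̄)/τ₀ = (28.6925·0.198486 − 0.165913·25.0) / 0.032573 = 1.547235/0.032573 ≈ 47.5.

μ₀ = 47.5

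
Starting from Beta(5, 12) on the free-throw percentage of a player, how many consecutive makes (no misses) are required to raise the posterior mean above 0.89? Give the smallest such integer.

k = 93

After k makes and 0 misses the posterior is Beta(5+k, 12), with mean (5+k)/(5+12+k).
Set (5+k)/(17+k) > 0.89 and solve: k > (0.89·17 − 5)/(1 − 0.89) = 92.091.
The smallest integer exceeding 92.091 is 93.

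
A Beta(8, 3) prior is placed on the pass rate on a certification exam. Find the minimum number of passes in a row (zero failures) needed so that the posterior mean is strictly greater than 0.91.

After k passes and 0 failures the posterior is Beta(8+k, 3), with mean (8+k)/(8+3+k).
Set (8+k)/(11+k) > 0.91 and solve: k > (0.91·11 − 8)/(1 − 0.91) = 22.333.
The smallest integer exceeding 22.333 is 23.

k = 23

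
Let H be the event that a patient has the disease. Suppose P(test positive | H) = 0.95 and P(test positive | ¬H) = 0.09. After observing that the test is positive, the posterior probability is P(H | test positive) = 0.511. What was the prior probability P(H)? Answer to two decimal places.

In odds form, posterior odds = prior odds × likelihood ratio, so prior odds = posterior odds ÷ LR.
Posterior odds = 0.511/(1−0.511) = 1.0450. LR = 0.95/0.09 = 10.5556.
Prior odds = 1.0450/10.5556 = 0.0990, so P(H) = 0.0990/(1+0.0990) ≈ 0.09.

P(H) = 0.09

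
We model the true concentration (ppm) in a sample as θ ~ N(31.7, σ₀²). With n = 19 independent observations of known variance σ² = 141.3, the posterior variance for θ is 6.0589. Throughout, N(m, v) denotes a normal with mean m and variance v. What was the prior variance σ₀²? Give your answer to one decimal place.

σ₀² = 32.7

For the Normal–Normal model with known σ², precisions add: τ_n = τ₀ + n/σ².
So 1/σ₀² = 1/6.0589 − 19/141.3 = 0.165046 − 0.134466 = 0.030580.
Hence σ₀² = 1/0.030580 ≈ 32.7.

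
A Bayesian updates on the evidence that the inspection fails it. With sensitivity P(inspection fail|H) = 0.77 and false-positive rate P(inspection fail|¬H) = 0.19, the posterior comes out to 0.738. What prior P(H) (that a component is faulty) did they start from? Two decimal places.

P(H) = 0.41

Bayes' rule in odds form gives O(H|E) = O(H)·[P(E|H)/P(E|¬H)], hence O(H) = O(H|E)/LR.
Posterior odds = 0.738/(1−0.738) = 2.8168. LR = 0.77/0.19 = 4.0526.
Prior odds = 2.8168/4.0526 = 0.6951, so P(H) = 0.6951/(1+0.6951) ≈ 0.41.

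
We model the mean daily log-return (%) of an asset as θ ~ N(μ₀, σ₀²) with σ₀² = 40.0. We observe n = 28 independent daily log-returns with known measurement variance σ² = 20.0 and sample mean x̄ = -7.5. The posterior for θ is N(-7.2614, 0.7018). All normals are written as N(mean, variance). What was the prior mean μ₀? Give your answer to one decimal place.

The posterior mean is a precision-weighted average: μ_n = (τ₀μ₀ + τ_data·x̄)/(τ₀+τ_data), with τ₀=1/σ₀² and τ_data=n/σ².
Here τ₀ = 1/40.0 = 0.025000 and τ_data = 28/20.0 = 1.400000, so τ_n = 1.425000.
Rearranging for μ₀: μ₀ = (μ_n·τ_n − τ_data·x̄)/τ₀ = (-7.2614·1.425000 − 1.400000·-7.5) / 0.025000 = 0.152505/0.025000 ≈ 6.1.

μ₀ = 6.1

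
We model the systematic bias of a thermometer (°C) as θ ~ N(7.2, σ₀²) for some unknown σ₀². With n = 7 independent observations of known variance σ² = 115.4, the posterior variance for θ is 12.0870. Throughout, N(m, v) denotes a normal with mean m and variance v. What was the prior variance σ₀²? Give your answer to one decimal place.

For the Normal–Normal model with known σ², precisions add: τ_n = τ₀ + n/σ².
So 1/σ₀² = 1/12.0870 − 7/115.4 = 0.082734 − 0.060659 = 0.022075.
Hence σ₀² = 1/0.022075 ≈ 45.3.

σ₀² = 45.3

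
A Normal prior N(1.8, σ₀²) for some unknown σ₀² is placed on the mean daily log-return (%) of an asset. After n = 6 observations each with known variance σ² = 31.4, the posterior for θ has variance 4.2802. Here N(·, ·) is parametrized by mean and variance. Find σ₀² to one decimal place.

σ₀² = 23.5

Posterior precision equals prior precision plus data precision: 1/σ_n² = 1/σ₀² + n/σ².
So 1/σ₀² = 1/4.2802 − 6/31.4 = 0.233634 − 0.191083 = 0.042551.
Hence σ₀² = 1/0.042551 ≈ 23.5.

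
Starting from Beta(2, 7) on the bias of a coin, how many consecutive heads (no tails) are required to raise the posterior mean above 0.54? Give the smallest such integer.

k = 7

After k heads and 0 tails the posterior is Beta(2+k, 7), with mean (2+k)/(2+7+k).
Set (2+k)/(9+k) > 0.54 and solve: k > (0.54·9 − 2)/(1 − 0.54) = 6.217.
The smallest integer exceeding 6.217 is 7, and checking k=7: (9)/(16) = 0.5625 > 0.54.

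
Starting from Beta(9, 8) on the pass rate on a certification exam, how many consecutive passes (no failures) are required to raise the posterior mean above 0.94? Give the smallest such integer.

After k passes and 0 failures the posterior is Beta(9+k, 8), with mean (9+k)/(9+8+k).
Set (9+k)/(17+k) > 0.94 and solve: k > (0.94·17 − 9)/(1 − 0.94) = 116.333.
The smallest integer exceeding 116.333 is 117, and checking k=117: (126)/(134) = 0.9403 > 0.94.

k = 117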